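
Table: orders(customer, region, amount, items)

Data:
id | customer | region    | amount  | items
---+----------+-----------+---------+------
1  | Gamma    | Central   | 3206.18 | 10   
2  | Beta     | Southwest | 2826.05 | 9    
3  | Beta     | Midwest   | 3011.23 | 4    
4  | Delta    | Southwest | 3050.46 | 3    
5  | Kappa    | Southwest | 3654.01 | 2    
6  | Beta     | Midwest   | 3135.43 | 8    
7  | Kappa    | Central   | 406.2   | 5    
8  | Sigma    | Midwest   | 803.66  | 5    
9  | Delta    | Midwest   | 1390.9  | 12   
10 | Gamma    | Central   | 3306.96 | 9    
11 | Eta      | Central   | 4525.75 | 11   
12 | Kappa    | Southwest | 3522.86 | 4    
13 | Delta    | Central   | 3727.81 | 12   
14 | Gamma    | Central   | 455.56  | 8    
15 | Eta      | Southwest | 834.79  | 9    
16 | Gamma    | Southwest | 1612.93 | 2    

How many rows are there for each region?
SELECT region, COUNT(*) as count
FROM orders
GROUP BY region

Result:
  Central: 6
  Midwest: 4
  Southwest: 6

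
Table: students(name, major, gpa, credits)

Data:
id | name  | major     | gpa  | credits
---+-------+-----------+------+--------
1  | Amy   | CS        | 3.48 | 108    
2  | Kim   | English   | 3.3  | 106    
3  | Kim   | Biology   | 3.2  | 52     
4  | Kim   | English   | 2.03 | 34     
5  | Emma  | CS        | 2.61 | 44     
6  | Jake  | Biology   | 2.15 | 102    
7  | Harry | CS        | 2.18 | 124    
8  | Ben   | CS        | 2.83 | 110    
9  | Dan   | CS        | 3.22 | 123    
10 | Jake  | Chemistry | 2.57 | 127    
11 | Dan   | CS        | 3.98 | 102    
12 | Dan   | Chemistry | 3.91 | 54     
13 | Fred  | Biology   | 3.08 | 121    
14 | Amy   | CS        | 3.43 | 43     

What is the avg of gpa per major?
SELECT major, AVG(gpa) as result
FROM students
GROUP BY major

Result:
  Biology: 2.81
  CS: 3.10
  Chemistry: 3.24
  English: 2.67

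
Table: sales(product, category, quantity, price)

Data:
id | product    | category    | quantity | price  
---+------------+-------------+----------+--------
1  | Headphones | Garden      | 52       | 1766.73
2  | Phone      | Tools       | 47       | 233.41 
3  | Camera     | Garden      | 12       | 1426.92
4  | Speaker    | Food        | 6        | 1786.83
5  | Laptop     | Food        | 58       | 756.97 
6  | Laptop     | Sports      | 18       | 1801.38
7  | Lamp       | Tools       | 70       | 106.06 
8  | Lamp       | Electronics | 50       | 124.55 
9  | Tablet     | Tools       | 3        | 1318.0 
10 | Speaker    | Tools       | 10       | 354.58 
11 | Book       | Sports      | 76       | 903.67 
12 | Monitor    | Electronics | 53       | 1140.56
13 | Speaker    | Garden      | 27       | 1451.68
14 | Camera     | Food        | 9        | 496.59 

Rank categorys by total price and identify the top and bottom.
SELECT category, SUM(price)
FROM sales
GROUP BY category
ORDER BY SUM(price)

All groups:
  Electronics: 1265.11
  Tools: 2012.05
  Sports: 2705.05
  Food: 3040.39
  Garden: 4645.33

Highest: Garden (4645.33)
Lowest: Electronics (1265.11)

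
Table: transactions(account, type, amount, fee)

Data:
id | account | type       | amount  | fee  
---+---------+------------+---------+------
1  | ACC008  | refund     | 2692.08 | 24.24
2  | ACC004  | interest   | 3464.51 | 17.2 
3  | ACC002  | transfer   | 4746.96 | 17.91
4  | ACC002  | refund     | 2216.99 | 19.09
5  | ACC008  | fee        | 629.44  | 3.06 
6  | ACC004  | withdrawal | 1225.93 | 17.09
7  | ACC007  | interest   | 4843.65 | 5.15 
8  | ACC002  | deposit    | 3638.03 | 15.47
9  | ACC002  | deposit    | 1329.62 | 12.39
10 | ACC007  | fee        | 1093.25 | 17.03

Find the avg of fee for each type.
SELECT type, AVG(fee) as result
FROM transactions
GROUP BY type

Result:
  deposit: 13.93
  fee: 10.05
  interest: 11.18
  refund: 21.67
  transfer: 17.91
  withdrawal: 17.09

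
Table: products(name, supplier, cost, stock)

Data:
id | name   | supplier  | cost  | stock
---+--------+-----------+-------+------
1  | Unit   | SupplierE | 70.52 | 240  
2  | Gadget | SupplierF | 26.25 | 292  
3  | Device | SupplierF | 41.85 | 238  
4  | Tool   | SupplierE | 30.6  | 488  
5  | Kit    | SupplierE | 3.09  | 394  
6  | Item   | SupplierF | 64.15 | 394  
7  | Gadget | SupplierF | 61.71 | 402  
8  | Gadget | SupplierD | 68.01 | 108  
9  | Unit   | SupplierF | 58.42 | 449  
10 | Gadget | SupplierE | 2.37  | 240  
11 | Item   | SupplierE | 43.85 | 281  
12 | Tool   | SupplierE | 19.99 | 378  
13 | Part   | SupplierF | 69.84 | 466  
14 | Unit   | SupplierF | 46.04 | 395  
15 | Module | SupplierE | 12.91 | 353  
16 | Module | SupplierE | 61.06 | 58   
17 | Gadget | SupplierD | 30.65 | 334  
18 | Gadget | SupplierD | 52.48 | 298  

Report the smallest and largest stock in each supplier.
SELECT supplier, MIN(stock), MAX(stock)
FROM products
GROUP BY supplier

Result:
  SupplierD: min=108, max=334
  SupplierE: min=58, max=488
  SupplierF: min=238, max=466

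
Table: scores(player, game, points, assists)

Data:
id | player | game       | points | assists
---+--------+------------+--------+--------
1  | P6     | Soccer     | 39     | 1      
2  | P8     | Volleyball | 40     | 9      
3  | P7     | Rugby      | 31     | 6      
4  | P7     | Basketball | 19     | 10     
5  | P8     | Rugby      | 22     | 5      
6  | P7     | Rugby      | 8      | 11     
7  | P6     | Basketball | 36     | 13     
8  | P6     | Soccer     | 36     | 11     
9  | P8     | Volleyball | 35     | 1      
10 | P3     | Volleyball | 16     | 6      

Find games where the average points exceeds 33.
SELECT game, AVG(points)
FROM scores
GROUP BY game
HAVING AVG(points) > 33

Result:
  Soccer: avg=37.50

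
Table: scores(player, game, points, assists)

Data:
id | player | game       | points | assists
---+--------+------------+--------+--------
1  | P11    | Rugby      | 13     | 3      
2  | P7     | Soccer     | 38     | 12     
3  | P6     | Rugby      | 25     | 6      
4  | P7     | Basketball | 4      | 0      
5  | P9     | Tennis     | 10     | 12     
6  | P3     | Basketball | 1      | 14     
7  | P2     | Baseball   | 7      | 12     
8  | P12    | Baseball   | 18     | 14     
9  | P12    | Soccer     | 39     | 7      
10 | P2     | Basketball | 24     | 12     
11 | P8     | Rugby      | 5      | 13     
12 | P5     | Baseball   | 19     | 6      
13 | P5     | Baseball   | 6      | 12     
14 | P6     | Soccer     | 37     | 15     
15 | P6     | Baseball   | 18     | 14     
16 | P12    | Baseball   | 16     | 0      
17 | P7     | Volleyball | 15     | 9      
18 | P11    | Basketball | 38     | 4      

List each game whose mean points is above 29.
SELECT game, AVG(points)
FROM scores
GROUP BY game
HAVING AVG(points) > 29

Result:
  Soccer: avg=38.00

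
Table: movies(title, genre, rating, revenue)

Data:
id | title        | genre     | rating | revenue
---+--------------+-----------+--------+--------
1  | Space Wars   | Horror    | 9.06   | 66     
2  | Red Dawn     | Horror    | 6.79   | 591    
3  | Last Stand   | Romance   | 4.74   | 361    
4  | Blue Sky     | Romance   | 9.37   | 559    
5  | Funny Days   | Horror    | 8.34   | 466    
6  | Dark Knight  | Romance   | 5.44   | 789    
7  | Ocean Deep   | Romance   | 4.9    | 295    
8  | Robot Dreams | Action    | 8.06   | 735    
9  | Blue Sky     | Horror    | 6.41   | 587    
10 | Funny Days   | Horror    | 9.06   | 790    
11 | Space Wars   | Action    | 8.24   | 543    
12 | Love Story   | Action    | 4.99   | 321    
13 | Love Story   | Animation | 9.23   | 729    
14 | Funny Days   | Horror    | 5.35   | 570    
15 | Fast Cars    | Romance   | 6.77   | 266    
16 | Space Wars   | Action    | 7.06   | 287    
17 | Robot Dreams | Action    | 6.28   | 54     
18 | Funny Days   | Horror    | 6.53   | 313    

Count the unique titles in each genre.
SELECT genre, COUNT(DISTINCT title)
FROM movies
GROUP BY genre

Result:
  Action: 3 distinct
  Animation: 1 distinct
  Horror: 4 distinct
  Romance: 5 distinct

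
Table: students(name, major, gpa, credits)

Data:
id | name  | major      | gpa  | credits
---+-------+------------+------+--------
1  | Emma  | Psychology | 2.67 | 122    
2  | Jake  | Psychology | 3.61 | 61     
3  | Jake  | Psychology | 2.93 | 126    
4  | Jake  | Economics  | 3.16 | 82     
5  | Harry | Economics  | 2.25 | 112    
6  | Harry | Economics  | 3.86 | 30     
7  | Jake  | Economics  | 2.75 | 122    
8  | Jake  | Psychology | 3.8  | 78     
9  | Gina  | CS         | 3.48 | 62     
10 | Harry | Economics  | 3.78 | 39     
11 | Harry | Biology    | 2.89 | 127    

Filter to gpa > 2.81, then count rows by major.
SELECT major, COUNT(*)
FROM students
WHERE gpa > 2.81
GROUP BY major

Note: WHERE filters rows before grouping.

Result:
  Biology: 1
  CS: 1
  Economics: 3
  Psychology: 3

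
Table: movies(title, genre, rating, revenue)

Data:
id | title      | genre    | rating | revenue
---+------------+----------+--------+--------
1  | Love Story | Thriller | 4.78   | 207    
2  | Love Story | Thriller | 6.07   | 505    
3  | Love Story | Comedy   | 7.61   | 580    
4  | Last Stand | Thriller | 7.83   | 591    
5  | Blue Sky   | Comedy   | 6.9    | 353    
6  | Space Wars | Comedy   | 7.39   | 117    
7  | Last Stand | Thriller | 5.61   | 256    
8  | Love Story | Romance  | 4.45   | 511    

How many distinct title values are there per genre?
SELECT genre, COUNT(DISTINCT title)
FROM movies
GROUP BY genre

Result:
  Comedy: 3 distinct
  Romance: 1 distinct
  Thriller: 2 distinct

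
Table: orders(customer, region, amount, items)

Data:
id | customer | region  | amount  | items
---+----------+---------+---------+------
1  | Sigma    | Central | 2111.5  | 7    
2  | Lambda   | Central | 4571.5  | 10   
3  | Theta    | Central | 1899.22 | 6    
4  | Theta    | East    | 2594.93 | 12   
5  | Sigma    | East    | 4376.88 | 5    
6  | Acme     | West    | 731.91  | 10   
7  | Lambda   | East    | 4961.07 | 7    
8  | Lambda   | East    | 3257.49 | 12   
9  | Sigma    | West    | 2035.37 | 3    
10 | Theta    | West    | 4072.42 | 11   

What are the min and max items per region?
SELECT region, MIN(items), MAX(items)
FROM orders
GROUP BY region

Result:
  Central: min=6, max=10
  East: min=5, max=12
  West: min=3, max=11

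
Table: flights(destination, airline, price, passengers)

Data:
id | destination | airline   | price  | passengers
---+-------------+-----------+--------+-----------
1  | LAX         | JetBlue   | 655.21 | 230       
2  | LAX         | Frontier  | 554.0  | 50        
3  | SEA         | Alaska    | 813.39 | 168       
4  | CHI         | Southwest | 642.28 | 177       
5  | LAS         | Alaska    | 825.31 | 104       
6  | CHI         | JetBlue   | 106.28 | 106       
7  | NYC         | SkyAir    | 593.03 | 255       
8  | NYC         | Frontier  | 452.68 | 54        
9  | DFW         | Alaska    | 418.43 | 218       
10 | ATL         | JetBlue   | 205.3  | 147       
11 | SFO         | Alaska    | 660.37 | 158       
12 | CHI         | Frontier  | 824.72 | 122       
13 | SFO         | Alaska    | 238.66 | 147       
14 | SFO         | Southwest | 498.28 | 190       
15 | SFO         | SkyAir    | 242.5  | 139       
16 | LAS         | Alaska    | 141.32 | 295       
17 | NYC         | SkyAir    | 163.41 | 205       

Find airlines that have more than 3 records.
SELECT airline, COUNT(*) as cnt
FROM flights
GROUP BY airline
HAVING COUNT(*) > 3

Result:
  Alaska: 6

Note: HAVING filters groups after aggregation, WHERE filters rows before.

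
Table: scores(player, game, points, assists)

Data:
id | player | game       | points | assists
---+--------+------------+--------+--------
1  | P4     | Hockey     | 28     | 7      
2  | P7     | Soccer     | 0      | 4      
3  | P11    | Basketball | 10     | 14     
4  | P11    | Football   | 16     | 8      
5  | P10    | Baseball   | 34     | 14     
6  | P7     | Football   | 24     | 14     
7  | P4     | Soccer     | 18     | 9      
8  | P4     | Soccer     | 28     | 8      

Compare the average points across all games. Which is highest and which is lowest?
SELECT game, AVG(points)
FROM scores
GROUP BY game
ORDER BY AVG(points)

All groups:
  Basketball: 10.00
  Soccer: 15.33
  Football: 20.00
  Hockey: 28.00
  Baseball: 34.00

Highest: Baseball (34.00)
Lowest: Basketball (10.00)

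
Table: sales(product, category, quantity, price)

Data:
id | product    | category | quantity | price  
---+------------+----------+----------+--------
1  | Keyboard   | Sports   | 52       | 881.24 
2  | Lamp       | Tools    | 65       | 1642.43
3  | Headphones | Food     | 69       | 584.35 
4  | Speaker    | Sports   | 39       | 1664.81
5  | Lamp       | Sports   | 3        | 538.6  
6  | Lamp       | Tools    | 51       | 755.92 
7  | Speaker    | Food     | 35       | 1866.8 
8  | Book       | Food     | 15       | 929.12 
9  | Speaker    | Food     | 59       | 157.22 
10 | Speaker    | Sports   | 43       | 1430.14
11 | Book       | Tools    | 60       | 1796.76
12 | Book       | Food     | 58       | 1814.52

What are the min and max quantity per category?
SELECT category, MIN(quantity), MAX(quantity)
FROM sales
GROUP BY category

Result:
  Food: min=15, max=69
  Sports: min=3, max=52
  Tools: min=51, max=65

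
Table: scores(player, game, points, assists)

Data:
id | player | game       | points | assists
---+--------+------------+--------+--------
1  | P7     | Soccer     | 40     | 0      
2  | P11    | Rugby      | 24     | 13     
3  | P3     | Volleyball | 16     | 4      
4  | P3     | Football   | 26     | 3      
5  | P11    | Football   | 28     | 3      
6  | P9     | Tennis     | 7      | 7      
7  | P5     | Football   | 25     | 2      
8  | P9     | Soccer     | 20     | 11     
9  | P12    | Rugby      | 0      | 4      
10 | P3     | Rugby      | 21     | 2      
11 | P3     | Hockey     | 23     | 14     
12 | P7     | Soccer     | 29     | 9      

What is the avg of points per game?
SELECT game, AVG(points) as result
FROM scores
GROUP BY game

Result:
  Football: 26.33
  Hockey: 23.00
  Rugby: 15.00
  Soccer: 29.67
  Tennis: 7.00
  Volleyball: 16.00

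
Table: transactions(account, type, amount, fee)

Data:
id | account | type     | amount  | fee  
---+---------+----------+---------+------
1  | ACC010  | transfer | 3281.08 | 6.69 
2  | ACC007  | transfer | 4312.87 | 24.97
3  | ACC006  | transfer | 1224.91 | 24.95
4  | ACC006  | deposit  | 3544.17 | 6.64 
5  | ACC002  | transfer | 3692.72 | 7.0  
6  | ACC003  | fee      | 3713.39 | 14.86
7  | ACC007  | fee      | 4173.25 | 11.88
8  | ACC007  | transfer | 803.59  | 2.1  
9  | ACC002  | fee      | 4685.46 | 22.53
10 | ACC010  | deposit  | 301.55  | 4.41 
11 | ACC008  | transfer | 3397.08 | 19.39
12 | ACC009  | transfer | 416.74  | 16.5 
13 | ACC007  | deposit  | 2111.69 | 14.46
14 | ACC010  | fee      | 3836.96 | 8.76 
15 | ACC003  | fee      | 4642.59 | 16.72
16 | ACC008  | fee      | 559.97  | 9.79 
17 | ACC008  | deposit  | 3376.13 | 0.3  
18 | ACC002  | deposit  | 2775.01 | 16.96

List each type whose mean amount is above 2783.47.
SELECT type, AVG(amount)
FROM transactions
GROUP BY type
HAVING AVG(amount) > 2783.47

Result:
  fee: avg=3601.94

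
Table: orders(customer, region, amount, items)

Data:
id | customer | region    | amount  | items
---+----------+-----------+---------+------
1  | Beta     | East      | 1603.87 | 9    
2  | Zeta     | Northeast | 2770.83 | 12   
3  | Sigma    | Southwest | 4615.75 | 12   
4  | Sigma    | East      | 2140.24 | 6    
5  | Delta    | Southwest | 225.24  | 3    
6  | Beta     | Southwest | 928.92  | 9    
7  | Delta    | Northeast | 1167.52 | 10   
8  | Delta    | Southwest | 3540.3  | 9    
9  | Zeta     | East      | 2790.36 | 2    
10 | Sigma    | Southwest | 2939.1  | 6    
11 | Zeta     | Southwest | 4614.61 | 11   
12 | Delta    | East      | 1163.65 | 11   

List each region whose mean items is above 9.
SELECT region, AVG(items)
FROM orders
GROUP BY region
HAVING AVG(items) > 9

Result:
  Northeast: avg=11.00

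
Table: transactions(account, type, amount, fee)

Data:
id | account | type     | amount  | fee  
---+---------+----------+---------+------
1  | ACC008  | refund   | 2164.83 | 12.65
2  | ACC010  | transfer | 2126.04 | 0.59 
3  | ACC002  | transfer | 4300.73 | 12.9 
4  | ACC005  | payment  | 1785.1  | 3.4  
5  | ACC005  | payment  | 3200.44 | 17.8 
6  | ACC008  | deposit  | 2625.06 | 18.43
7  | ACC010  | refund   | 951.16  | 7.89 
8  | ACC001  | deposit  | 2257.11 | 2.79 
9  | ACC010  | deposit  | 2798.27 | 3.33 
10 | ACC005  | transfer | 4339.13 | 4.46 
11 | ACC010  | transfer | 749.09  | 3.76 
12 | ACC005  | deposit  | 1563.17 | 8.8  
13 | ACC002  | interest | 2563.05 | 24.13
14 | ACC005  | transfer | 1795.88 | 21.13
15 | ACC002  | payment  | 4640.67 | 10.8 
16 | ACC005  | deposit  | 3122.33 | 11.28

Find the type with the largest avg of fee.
SELECT type, AVG(fee) as val
FROM transactions
GROUP BY type
ORDER BY val DESC
LIMIT 1

Result: interest with avg(fee) = 24.13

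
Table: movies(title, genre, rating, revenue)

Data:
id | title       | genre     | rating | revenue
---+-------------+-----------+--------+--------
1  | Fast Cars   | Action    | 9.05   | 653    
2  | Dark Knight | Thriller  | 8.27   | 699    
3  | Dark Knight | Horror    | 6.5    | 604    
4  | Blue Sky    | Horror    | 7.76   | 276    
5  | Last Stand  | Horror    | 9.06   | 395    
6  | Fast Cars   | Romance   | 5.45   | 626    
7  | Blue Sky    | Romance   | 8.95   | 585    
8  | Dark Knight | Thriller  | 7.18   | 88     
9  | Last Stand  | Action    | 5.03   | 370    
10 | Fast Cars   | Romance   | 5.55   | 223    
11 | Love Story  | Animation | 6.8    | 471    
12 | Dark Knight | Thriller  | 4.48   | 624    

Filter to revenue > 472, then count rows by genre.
SELECT genre, COUNT(*)
FROM movies
WHERE revenue > 472
GROUP BY genre

Note: WHERE filters rows before grouping.

Result:
  Action: 1
  Horror: 1
  Romance: 2
  Thriller: 2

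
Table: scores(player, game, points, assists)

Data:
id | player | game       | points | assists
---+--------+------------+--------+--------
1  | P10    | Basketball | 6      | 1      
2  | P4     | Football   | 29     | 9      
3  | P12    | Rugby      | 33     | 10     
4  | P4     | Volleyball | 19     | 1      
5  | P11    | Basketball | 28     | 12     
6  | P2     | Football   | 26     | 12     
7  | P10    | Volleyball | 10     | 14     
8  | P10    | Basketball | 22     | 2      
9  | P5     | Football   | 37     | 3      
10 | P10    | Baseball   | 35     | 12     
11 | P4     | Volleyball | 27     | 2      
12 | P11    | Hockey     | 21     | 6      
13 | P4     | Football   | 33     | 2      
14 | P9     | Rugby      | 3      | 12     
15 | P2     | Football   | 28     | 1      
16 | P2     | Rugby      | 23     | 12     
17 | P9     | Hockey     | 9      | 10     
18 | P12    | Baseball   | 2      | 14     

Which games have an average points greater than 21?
SELECT game, AVG(points)
FROM scores
GROUP BY game
HAVING AVG(points) > 21

Result:
  Football: avg=30.60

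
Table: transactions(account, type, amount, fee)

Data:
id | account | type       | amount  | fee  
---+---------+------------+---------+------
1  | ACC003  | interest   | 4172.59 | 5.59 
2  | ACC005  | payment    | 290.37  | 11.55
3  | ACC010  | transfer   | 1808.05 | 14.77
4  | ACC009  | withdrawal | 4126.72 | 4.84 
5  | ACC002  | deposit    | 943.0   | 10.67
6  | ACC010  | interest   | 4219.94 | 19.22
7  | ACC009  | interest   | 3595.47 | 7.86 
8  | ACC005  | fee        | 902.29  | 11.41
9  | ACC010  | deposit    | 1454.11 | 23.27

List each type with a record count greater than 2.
SELECT type, COUNT(*) as cnt
FROM transactions
GROUP BY type
HAVING COUNT(*) > 2

Result:
  interest: 3

Note: HAVING filters groups after aggregation, WHERE filters rows before.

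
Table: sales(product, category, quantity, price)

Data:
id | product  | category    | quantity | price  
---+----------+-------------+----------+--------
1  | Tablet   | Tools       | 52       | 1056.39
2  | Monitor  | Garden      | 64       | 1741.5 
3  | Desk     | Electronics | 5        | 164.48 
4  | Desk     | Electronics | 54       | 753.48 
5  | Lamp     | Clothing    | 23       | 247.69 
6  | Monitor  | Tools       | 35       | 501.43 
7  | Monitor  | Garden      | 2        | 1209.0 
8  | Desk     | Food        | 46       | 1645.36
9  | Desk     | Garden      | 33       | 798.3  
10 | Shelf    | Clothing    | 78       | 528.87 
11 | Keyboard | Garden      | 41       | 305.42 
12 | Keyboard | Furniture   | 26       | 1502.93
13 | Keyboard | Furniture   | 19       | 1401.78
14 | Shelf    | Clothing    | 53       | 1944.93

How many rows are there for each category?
SELECT category, COUNT(*) as count
FROM sales
GROUP BY category

Result:
  Clothing: 3
  Electronics: 2
  Food: 1
  Furniture: 2
  Garden: 4
  Tools: 2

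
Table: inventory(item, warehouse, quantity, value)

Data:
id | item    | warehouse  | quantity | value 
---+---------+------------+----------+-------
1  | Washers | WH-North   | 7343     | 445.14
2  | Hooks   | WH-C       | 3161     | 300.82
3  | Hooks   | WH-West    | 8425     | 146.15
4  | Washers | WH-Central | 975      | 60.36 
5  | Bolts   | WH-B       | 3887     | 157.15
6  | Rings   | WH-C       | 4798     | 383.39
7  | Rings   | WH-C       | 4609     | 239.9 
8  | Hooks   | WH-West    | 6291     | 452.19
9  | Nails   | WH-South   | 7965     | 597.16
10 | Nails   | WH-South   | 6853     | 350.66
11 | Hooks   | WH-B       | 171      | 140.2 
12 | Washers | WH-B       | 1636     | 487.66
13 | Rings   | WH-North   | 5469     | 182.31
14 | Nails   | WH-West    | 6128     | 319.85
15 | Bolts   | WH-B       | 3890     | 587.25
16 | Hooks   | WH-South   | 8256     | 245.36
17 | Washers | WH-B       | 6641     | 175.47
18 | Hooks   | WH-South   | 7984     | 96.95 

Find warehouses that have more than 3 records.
SELECT warehouse, COUNT(*) as cnt
FROM inventory
GROUP BY warehouse
HAVING COUNT(*) > 3

Result:
  WH-B: 5
  WH-South: 4

Note: HAVING filters groups after aggregation, WHERE filters rows before.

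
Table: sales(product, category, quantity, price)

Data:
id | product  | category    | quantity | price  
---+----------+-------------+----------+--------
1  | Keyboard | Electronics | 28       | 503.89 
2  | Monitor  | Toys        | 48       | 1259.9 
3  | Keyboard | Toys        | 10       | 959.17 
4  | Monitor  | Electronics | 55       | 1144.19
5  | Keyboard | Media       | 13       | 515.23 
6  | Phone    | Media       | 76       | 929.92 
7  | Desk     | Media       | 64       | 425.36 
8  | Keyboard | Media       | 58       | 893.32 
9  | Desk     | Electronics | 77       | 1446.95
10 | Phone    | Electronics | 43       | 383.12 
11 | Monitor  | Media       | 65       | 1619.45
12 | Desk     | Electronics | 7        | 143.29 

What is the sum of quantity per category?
SELECT category, SUM(quantity) as result
FROM sales
GROUP BY category

Result:
  Electronics: 210
  Media: 276
  Toys: 58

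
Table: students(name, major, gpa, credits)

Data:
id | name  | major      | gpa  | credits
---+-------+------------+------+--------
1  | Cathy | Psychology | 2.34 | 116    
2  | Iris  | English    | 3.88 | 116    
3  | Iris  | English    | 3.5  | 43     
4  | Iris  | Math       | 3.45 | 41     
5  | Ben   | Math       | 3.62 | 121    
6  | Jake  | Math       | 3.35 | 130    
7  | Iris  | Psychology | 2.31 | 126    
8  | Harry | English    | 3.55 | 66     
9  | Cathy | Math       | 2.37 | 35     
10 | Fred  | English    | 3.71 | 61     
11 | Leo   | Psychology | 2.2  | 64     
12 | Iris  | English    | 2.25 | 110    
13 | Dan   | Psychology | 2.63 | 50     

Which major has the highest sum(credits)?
SELECT major, SUM(credits) as val
FROM students
GROUP BY major
ORDER BY val DESC
LIMIT 1

Result: English with sum(credits) = 396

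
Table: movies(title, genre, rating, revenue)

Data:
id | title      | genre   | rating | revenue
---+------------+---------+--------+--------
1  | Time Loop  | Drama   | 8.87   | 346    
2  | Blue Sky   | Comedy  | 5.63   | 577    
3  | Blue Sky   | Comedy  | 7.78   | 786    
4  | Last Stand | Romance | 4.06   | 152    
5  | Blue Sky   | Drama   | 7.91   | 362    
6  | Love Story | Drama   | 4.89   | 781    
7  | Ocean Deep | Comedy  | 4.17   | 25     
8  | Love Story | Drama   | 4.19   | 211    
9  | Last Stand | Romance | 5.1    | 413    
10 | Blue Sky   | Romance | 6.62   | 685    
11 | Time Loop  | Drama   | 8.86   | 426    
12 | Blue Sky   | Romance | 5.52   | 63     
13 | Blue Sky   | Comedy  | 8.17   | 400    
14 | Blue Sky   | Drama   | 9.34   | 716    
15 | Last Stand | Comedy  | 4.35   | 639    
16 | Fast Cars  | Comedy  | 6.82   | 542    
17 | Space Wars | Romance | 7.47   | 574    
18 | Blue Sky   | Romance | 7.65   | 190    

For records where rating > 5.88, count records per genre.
SELECT genre, COUNT(*)
FROM movies
WHERE rating > 5.88
GROUP BY genre

Note: WHERE filters rows before grouping.

Result:
  Comedy: 3
  Drama: 4
  Romance: 3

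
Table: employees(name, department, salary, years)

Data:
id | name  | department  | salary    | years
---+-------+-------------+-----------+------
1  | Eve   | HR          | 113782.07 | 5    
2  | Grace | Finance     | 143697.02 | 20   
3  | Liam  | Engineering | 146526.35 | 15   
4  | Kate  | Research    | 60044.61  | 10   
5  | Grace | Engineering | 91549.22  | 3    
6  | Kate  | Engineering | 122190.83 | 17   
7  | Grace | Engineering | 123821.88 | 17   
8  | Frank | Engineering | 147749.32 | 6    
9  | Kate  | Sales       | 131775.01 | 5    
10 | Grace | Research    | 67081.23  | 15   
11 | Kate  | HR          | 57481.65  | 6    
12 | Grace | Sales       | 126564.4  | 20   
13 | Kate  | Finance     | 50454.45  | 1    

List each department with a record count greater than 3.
SELECT department, COUNT(*) as cnt
FROM employees
GROUP BY department
HAVING COUNT(*) > 3

Result:
  Engineering: 5

Note: HAVING filters groups after aggregation, WHERE filters rows before.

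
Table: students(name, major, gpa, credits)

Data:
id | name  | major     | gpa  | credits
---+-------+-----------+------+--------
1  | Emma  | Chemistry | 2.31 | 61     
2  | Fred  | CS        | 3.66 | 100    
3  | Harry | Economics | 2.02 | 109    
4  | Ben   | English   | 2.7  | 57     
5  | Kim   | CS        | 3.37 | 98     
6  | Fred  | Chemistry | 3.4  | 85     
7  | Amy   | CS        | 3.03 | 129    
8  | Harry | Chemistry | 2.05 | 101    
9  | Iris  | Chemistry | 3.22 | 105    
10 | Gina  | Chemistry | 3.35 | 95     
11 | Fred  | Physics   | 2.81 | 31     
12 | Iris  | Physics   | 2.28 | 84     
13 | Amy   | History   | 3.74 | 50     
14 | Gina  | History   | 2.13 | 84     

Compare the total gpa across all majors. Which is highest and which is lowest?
SELECT major, SUM(gpa)
FROM students
GROUP BY major
ORDER BY SUM(gpa)

All groups:
  Economics: 2.02
  English: 2.70
  Physics: 5.09
  History: 5.87
  CS: 10.06
  Chemistry: 14.33

Highest: Chemistry (14.33)
Lowest: Economics (2.02)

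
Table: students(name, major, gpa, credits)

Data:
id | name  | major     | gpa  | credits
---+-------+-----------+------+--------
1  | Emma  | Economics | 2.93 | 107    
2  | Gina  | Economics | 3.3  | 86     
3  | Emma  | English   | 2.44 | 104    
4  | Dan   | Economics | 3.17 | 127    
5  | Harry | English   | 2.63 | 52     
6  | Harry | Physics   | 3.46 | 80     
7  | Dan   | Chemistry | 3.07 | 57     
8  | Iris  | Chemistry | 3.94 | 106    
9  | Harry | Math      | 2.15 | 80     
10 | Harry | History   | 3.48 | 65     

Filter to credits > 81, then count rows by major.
SELECT major, COUNT(*)
FROM students
WHERE credits > 81
GROUP BY major

Note: WHERE filters rows before grouping.

Result:
  Chemistry: 1
  Economics: 3
  English: 1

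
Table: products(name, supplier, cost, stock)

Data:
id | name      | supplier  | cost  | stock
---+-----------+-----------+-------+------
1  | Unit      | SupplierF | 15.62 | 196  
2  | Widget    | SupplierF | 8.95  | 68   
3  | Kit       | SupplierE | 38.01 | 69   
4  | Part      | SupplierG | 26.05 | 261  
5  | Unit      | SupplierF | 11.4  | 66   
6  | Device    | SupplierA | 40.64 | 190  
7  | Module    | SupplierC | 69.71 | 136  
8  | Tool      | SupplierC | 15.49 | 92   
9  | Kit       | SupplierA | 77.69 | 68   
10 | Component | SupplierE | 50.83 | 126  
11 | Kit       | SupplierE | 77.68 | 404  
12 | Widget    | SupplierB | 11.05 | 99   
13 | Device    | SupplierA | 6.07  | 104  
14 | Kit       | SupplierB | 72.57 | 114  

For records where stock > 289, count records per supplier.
SELECT supplier, COUNT(*)
FROM products
WHERE stock > 289
GROUP BY supplier

Note: WHERE filters rows before grouping.

Result:
  SupplierE: 1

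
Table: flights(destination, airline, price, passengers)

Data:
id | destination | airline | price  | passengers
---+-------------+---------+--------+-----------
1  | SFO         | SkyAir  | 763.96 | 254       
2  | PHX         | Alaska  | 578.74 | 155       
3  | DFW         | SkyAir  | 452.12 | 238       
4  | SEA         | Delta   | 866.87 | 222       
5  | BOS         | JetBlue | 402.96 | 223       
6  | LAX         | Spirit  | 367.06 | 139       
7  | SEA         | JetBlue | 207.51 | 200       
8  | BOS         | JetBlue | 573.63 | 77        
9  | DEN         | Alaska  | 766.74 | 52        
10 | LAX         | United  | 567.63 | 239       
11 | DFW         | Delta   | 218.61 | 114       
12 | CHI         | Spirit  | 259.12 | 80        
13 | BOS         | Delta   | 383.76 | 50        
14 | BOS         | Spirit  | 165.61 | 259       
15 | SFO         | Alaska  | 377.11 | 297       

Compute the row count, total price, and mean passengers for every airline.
SELECT airline,
       COUNT(*) as cnt,
       SUM(price) as total_price,
       AVG(passengers) as avg_passengers
FROM flights
GROUP BY airline

Result:
  Alaska: 3 records, 1722.59 total price, 168.00 avg passengers
  Delta: 3 records, 1469.24 total price, 128.67 avg passengers
  JetBlue: 3 records, 1184.10 total price, 166.67 avg passengers
  SkyAir: 2 records, 1216.08 total price, 246.00 avg passengers
  Spirit: 3 records, 791.79 total price, 159.33 avg passengers
  United: 1 records, 567.63 total price, 239.00 avg passengers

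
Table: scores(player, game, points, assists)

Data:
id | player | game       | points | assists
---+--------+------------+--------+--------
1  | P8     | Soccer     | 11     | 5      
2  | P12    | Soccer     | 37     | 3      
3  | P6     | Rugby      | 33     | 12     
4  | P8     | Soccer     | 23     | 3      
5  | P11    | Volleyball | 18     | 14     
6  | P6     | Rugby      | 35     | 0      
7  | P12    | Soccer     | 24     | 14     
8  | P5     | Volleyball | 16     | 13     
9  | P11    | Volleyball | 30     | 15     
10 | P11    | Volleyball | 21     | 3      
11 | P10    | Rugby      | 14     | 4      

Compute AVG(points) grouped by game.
SELECT game, AVG(points) as result
FROM scores
GROUP BY game

Result:
  Rugby: 27.33
  Soccer: 23.75
  Volleyball: 21.25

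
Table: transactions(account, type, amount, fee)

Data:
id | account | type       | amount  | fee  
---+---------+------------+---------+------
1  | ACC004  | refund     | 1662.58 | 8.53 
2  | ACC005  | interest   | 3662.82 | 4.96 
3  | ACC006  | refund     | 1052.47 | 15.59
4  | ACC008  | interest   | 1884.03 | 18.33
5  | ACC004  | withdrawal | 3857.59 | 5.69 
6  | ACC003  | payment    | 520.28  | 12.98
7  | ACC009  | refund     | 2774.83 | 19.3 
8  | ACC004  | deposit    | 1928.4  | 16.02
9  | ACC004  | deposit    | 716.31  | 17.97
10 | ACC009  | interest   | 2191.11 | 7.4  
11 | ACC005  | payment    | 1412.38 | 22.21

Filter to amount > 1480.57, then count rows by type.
SELECT type, COUNT(*)
FROM transactions
WHERE amount > 1480.57
GROUP BY type

Note: WHERE filters rows before grouping.

Result:
  deposit: 1
  interest: 3
  refund: 2
  withdrawal: 1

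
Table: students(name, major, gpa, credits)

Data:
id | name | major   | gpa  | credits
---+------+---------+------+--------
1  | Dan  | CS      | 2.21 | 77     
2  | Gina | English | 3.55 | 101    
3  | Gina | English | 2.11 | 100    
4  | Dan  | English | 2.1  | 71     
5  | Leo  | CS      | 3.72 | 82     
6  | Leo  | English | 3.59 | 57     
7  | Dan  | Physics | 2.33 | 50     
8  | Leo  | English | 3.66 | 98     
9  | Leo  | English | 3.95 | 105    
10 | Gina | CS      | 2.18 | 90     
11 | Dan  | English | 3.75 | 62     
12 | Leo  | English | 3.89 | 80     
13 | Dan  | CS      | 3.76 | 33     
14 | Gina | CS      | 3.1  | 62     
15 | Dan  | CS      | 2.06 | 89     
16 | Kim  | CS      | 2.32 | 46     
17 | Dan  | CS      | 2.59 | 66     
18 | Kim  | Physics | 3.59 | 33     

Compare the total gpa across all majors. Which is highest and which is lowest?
SELECT major, SUM(gpa)
FROM students
GROUP BY major
ORDER BY SUM(gpa)

All groups:
  Physics: 5.92
  CS: 21.94
  English: 26.60

Highest: English (26.60)
Lowest: Physics (5.92)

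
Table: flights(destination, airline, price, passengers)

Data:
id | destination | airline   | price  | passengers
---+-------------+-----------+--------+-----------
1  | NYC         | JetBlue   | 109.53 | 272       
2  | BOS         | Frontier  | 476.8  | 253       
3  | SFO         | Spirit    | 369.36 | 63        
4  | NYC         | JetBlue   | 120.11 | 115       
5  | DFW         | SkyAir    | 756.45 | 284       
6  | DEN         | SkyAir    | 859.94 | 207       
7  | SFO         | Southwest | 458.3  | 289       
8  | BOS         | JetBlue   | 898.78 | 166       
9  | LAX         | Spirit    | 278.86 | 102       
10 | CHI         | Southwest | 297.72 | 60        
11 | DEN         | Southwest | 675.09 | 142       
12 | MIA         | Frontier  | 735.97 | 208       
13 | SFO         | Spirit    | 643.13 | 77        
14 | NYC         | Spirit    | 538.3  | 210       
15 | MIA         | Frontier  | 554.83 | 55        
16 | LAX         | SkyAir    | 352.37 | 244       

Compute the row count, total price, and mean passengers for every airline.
SELECT airline,
       COUNT(*) as cnt,
       SUM(price) as total_price,
       AVG(passengers) as avg_passengers
FROM flights
GROUP BY airline

Result:
  Frontier: 3 records, 1767.60 total price, 172.00 avg passengers
  JetBlue: 3 records, 1128.42 total price, 184.33 avg passengers
  SkyAir: 3 records, 1968.76 total price, 245.00 avg passengers
  Southwest: 3 records, 1431.11 total price, 163.67 avg passengers
  Spirit: 4 records, 1829.65 total price, 113.00 avg passengers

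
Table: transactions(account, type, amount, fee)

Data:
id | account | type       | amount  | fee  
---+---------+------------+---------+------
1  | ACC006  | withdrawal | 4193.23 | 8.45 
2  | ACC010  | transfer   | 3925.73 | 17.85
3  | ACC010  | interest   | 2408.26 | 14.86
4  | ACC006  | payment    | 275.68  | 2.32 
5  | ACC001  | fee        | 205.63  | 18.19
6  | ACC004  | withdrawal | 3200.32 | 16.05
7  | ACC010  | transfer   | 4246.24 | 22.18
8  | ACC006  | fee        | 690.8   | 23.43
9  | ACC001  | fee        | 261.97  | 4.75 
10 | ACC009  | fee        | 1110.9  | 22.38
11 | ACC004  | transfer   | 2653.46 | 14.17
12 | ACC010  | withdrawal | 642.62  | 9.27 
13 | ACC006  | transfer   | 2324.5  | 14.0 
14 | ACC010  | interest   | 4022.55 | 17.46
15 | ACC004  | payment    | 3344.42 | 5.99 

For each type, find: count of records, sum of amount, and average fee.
SELECT type,
       COUNT(*) as cnt,
       SUM(amount) as total_amount,
       AVG(fee) as avg_fee
FROM transactions
GROUP BY type

Result:
  fee: 4 records, 2269.30 total amount, 17.19 avg fee
  interest: 2 records, 6430.81 total amount, 16.16 avg fee
  payment: 2 records, 3620.10 total amount, 4.16 avg fee
  transfer: 4 records, 13149.93 total amount, 17.05 avg fee
  withdrawal: 3 records, 8036.17 total amount, 11.26 avg fee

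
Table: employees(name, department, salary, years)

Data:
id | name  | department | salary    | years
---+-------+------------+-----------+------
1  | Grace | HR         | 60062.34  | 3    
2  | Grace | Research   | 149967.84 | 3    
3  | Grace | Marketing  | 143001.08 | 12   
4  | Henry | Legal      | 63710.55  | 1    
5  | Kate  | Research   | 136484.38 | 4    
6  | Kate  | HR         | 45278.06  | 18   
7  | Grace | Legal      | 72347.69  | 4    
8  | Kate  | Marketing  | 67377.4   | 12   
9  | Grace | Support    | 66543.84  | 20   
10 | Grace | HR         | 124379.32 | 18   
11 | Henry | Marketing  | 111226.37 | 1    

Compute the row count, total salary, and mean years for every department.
SELECT department,
       COUNT(*) as cnt,
       SUM(salary) as total_salary,
       AVG(years) as avg_years
FROM employees
GROUP BY department

Result:
  HR: 3 records, 229719.72 total salary, 13.00 avg years
  Legal: 2 records, 136058.24 total salary, 2.50 avg years
  Marketing: 3 records, 321604.85 total salary, 8.33 avg years
  Research: 2 records, 286452.22 total salary, 3.50 avg years
  Support: 1 records, 66543.84 total salary, 20.00 avg years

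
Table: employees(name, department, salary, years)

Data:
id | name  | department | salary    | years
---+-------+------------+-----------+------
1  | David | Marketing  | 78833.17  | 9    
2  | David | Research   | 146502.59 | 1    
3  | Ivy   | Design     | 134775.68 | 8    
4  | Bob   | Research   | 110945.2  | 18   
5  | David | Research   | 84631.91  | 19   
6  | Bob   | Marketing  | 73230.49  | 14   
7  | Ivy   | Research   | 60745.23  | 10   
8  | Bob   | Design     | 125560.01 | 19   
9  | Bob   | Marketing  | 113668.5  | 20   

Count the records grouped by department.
SELECT department, COUNT(*) as count
FROM employees
GROUP BY department

Result:
  Design: 2
  Marketing: 3
  Research: 4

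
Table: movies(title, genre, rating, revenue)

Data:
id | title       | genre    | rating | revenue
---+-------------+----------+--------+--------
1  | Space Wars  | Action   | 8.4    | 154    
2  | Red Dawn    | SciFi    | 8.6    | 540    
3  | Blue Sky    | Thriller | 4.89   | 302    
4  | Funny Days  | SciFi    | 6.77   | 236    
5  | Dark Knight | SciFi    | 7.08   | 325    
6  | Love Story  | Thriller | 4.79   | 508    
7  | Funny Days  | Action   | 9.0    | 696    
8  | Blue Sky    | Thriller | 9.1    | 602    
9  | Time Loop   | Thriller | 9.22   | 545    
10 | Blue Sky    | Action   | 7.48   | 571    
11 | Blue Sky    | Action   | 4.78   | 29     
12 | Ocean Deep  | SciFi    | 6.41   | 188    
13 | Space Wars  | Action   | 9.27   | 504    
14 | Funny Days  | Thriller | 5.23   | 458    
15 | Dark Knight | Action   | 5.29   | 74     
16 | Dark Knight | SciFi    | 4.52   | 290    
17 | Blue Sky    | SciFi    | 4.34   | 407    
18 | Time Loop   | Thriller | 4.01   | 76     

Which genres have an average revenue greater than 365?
SELECT genre, AVG(revenue)
FROM movies
GROUP BY genre
HAVING AVG(revenue) > 365

Result:
  Thriller: avg=415.17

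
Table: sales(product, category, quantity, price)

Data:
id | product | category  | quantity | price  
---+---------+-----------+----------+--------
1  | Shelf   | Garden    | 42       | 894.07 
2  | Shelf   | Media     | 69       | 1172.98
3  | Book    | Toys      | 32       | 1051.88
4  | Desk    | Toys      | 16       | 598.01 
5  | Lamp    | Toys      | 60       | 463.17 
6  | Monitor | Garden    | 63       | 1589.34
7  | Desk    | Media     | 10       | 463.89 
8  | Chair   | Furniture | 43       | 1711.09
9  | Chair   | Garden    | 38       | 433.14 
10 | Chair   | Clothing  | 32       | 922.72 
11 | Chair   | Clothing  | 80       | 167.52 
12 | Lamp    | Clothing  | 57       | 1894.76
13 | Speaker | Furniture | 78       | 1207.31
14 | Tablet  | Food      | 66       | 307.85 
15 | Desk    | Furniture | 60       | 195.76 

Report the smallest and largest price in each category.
SELECT category, MIN(price), MAX(price)
FROM sales
GROUP BY category

Result:
  Clothing: min=167.52, max=1894.76
  Food: min=307.85, max=307.85
  Furniture: min=195.76, max=1711.09
  Garden: min=433.14, max=1589.34
  Media: min=463.89, max=1172.98
  Toys: min=463.17, max=1051.88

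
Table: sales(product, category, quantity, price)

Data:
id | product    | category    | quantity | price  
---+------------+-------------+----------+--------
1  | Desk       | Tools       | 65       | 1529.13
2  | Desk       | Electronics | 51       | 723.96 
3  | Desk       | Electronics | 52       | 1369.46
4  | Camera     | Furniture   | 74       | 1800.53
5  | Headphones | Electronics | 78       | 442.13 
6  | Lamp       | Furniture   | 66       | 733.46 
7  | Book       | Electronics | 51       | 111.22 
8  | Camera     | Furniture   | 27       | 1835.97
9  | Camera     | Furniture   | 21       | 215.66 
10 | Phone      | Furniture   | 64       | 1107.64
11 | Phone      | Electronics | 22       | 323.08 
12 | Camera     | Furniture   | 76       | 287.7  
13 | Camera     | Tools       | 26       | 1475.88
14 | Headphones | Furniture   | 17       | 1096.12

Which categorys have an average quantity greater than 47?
SELECT category, AVG(quantity)
FROM sales
GROUP BY category
HAVING AVG(quantity) > 47

Result:
  Electronics: avg=50.80
  Furniture: avg=49.29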